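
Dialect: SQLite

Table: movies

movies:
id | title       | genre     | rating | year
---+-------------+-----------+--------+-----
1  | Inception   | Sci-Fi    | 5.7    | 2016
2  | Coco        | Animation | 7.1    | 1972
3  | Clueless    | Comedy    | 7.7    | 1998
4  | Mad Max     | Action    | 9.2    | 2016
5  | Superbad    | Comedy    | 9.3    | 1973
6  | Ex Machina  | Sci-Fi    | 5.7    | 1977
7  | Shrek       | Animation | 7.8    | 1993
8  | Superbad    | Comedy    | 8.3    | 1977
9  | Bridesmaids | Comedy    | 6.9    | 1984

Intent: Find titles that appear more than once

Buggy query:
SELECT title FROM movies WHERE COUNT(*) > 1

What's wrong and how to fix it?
Bug: WHERE can't reference COUNT(*); aggregates are computed after WHERE

Fix: Group first, then use HAVING for the count condition

Corrected query:
SELECT title FROM movies GROUP BY title HAVING COUNT(*) > 1

Result:
title   
--------
Superbad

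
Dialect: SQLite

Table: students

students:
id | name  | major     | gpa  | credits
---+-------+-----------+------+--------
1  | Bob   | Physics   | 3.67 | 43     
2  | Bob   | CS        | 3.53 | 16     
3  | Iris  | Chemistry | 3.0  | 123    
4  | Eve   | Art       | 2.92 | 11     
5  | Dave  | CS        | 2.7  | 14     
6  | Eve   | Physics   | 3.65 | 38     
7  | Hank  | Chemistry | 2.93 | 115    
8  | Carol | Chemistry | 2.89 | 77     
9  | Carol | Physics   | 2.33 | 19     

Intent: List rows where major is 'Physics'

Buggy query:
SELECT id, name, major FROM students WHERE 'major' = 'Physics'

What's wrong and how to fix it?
Bug: Single quotes denote string literals in SQL; the column name is being compared as a constant string

Fix: Remove the quotes around the column name (or use double quotes for an identifier)

Corrected query:
SELECT id, name, major FROM students WHERE major = 'Physics'

Result:
id | name  | major  
---+-------+--------
1  | Bob   | Physics
6  | Eve   | Physics
9  | Carol | Physics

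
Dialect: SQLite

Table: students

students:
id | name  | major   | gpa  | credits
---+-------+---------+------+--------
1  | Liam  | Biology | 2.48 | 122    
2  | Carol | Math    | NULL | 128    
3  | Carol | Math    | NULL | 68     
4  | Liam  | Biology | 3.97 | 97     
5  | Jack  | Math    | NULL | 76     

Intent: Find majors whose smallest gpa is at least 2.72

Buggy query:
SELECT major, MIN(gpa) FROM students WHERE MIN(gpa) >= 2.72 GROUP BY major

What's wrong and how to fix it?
Bug: MIN() in WHERE is a misuse of aggregate

Fix: Use HAVING for the per-group MIN condition

Corrected query:
SELECT major, MIN(gpa) FROM students GROUP BY major HAVING MIN(gpa) >= 2.72

Result:
(no rows)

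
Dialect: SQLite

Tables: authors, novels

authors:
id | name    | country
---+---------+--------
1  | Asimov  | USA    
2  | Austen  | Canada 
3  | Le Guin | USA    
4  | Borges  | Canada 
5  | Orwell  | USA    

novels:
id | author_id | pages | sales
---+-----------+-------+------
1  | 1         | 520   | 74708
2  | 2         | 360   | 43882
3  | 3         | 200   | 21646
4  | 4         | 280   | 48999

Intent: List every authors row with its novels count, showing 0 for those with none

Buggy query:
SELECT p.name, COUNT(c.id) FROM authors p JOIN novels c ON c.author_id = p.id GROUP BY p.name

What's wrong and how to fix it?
Bug: An inner join excludes parents with zero children

Fix: Use LEFT JOIN so parents without children still appear (COUNT(c.id) gives 0)

Corrected query:
SELECT p.name, COUNT(c.id) FROM authors p LEFT JOIN novels c ON c.author_id = p.id GROUP BY p.name

Result:
name    | COUNT(c.id)
--------+------------
Asimov  | 1          
Austen  | 1          
Borges  | 1          
Le Guin | 1          
Orwell  | 0          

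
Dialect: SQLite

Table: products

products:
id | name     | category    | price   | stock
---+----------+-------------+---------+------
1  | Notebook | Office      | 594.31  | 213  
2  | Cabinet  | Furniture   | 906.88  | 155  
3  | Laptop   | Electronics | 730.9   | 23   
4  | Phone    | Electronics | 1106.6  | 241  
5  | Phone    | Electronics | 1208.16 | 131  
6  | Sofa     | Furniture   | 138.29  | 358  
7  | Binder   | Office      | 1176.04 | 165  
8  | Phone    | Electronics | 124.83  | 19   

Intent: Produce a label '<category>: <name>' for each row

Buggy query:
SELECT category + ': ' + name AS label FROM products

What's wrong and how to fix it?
Bug: '+' is numeric addition; on text columns SQLite converts them to 0 instead of concatenating

Fix: Replace + with || to concatenate text

Corrected query:
SELECT category || ': ' || name AS label FROM products

Result:
label              
-------------------
Office: Notebook   
Furniture: Cabinet 
Electronics: Laptop
Electronics: Phone 
Electronics: Phone 
Furniture: Sofa    
Office: Binder     
Electronics: Phone 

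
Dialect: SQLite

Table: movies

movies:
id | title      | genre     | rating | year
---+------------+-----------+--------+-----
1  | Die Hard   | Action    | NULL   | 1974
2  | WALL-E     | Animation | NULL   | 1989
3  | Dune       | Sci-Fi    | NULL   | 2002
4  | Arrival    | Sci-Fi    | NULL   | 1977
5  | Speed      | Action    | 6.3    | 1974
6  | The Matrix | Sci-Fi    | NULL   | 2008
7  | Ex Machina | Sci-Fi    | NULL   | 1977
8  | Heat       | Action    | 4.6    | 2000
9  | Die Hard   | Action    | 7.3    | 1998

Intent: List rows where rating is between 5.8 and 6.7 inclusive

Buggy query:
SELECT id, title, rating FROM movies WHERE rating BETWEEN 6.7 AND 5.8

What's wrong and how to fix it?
Bug: The bounds are reversed; BETWEEN a AND b requires a <= b to match anything

Fix: Write BETWEEN 5.8 AND 6.7

Corrected query:
SELECT id, title, rating FROM movies WHERE rating BETWEEN 5.8 AND 6.7

Result:
id | title | rating
---+-------+-------
5  | Speed | 6.3   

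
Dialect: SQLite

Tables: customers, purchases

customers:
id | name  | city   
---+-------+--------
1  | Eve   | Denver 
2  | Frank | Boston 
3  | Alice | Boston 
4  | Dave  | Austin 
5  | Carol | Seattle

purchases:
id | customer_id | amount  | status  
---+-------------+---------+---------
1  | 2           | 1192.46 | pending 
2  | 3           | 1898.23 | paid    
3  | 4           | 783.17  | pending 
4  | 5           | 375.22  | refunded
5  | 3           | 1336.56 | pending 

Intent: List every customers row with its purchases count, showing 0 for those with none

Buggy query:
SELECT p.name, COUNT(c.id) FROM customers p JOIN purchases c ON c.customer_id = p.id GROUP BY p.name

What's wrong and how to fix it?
Bug: INNER JOIN drops customers rows that have no matching purchases rows

Fix: Use LEFT JOIN so parents without children still appear (COUNT(c.id) gives 0)

Corrected query:
SELECT p.name, COUNT(c.id) FROM customers p LEFT JOIN purchases c ON c.customer_id = p.id GROUP BY p.name

Result:
name  | COUNT(c.id)
------+------------
Alice | 2          
Carol | 1          
Dave  | 1          
Eve   | 0          
Frank | 1          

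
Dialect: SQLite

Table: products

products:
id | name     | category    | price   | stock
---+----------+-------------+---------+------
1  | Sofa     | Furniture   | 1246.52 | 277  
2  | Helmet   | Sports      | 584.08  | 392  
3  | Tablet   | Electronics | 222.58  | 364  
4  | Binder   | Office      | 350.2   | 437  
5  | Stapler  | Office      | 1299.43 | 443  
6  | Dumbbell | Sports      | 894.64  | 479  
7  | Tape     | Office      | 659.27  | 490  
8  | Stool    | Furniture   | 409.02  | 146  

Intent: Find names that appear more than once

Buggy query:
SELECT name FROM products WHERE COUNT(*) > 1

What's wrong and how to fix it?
Bug: COUNT(*) is an aggregate and cannot be used in WHERE

Fix: GROUP BY name, then filter groups with HAVING COUNT(*) > 1

Corrected query:
SELECT name FROM products GROUP BY name HAVING COUNT(*) > 1

Result:
(no rows)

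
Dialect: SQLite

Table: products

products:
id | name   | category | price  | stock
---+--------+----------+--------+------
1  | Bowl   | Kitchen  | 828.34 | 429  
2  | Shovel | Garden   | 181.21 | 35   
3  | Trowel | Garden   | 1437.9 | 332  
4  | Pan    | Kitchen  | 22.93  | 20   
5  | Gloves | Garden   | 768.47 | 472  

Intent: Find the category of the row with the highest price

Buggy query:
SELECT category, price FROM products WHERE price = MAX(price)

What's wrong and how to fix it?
Bug: MAX(price) is an aggregate and cannot be used directly in WHERE

Fix: Wrap MAX in a scalar subquery so WHERE compares against a single value

Corrected query:
SELECT category, price FROM products WHERE price = (SELECT MAX(price) FROM products)

Result:
category | price 
---------+-------
Garden   | 1437.9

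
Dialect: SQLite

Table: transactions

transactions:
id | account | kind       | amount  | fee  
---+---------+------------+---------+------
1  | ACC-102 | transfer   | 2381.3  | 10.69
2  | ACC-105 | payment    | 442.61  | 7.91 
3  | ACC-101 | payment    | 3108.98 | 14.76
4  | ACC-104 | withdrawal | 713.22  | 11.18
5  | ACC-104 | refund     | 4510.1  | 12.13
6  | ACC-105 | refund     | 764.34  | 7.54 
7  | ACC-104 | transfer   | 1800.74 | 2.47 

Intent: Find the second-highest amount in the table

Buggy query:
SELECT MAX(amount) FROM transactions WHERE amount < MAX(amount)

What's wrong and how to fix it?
Bug: The inner MAX is an aggregate inside WHERE, which is not allowed

Fix: Put the inner MAX in a scalar subquery

Corrected query:
SELECT MAX(amount) FROM transactions WHERE amount < (SELECT MAX(amount) FROM transactions)

Result:
MAX(amount)
-----------
3108.98    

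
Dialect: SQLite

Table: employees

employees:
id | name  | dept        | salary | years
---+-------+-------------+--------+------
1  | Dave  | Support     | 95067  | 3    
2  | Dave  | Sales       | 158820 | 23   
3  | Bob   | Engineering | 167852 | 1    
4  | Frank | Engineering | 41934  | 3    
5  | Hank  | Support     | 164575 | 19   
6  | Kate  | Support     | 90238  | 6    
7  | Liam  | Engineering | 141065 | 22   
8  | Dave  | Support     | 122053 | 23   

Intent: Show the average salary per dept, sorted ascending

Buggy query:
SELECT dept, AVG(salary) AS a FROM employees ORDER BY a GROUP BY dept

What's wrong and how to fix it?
Bug: GROUP BY must precede ORDER BY

Fix: Reorder: SELECT … FROM … GROUP BY … ORDER BY …

Corrected query:
SELECT dept, AVG(salary) AS a FROM employees GROUP BY dept ORDER BY a

Result:
dept        | a            
------------+--------------
Engineering | 116950.333333
Support     | 117983.25    
Sales       | 158820       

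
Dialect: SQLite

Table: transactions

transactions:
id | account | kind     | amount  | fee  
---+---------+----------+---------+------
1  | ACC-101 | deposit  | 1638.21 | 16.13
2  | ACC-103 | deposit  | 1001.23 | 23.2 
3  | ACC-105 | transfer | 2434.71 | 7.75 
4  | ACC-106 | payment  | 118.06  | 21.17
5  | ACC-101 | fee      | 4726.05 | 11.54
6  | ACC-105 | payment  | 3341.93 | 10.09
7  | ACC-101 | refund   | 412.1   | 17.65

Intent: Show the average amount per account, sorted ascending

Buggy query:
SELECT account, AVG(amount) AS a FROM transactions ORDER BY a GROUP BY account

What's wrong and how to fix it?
Bug: ORDER BY appears before GROUP BY; SQL clause order requires GROUP BY first

Fix: Move ORDER BY to the end, after GROUP BY

Corrected query:
SELECT account, AVG(amount) AS a FROM transactions GROUP BY account ORDER BY a

Result:
account | a          
--------+------------
ACC-106 | 118.06     
ACC-103 | 1001.23    
ACC-101 | 2258.786667
ACC-105 | 2888.32    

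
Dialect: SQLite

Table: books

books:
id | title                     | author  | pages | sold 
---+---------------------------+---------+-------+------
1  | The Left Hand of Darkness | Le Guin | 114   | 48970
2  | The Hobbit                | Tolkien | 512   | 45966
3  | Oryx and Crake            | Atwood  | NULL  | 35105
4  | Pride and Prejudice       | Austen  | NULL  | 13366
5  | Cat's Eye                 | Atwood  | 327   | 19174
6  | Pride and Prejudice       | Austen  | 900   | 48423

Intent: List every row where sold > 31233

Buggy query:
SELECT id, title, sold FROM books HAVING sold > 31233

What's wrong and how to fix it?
Bug: HAVING filters the output of aggregation, but this query has no GROUP BY and no aggregate functions, so SQLite rejects it (HAVING clause on a non-aggregate query); the condition here is per row

Fix: Replace HAVING with WHERE since the condition applies to individual rows

Corrected query:
SELECT id, title, sold FROM books WHERE sold > 31233

Result:
id | title                     | sold 
---+---------------------------+------
1  | The Left Hand of Darkness | 48970
2  | The Hobbit                | 45966
3  | Oryx and Crake            | 35105
6  | Pride and Prejudice       | 48423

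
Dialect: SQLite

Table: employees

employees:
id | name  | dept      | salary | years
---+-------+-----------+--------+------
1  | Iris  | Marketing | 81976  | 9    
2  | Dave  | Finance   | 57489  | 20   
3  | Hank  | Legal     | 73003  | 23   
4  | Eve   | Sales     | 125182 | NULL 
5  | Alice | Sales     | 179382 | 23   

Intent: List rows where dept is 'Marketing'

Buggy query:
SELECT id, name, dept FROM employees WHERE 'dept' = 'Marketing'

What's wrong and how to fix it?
Bug: 'dept' in single quotes is a string literal, not the column; the comparison is literal-vs-literal and never true

Fix: Remove the quotes around the column name (or use double quotes for an identifier)

Corrected query:
SELECT id, name, dept FROM employees WHERE dept = 'Marketing'

Result:
id | name | dept     
---+------+----------
1  | Iris | Marketing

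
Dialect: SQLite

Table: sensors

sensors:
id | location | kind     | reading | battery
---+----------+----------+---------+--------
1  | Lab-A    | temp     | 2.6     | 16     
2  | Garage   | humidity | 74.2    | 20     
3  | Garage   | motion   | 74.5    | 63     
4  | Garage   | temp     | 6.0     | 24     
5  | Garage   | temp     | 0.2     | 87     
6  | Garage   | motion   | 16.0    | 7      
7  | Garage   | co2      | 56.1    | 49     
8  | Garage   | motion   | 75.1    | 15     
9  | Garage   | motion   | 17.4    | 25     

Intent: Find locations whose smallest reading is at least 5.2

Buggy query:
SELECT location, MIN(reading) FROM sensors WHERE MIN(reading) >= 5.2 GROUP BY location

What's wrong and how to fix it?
Bug: Aggregates like MIN are computed per group after WHERE runs

Fix: Replace WHERE with HAVING after the GROUP BY

Corrected query:
SELECT location, MIN(reading) FROM sensors GROUP BY location HAVING MIN(reading) >= 5.2

Result:
(no rows)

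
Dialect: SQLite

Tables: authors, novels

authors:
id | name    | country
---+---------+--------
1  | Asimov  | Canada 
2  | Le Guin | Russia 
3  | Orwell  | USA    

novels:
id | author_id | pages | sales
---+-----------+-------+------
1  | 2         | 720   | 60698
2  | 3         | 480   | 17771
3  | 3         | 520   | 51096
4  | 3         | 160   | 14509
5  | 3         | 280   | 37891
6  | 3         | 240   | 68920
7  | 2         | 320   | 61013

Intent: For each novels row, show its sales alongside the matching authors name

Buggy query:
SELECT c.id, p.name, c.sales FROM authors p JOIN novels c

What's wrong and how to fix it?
Bug: JOIN with no ON clause produces a cartesian product; every novels row pairs with every authors row

Fix: Specify the join condition linking the foreign key to the parent id

Corrected query:
SELECT c.id, p.name, c.sales FROM authors p JOIN novels c ON c.author_id = p.id

Result:
id | name    | sales
---+---------+------
1  | Le Guin | 60698
2  | Orwell  | 17771
3  | Orwell  | 51096
4  | Orwell  | 14509
5  | Orwell  | 37891
6  | Orwell  | 68920
7  | Le Guin | 61013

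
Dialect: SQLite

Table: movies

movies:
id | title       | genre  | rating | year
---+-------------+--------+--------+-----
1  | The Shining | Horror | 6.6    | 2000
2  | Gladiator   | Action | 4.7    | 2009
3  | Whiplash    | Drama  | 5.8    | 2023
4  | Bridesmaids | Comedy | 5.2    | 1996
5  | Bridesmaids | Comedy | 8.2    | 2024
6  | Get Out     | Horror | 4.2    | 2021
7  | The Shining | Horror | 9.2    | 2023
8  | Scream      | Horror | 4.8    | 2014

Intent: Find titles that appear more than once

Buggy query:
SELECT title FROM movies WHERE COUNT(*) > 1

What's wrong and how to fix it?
Bug: COUNT(*) is an aggregate and cannot be used in WHERE

Fix: Group first, then use HAVING for the count condition

Corrected query:
SELECT title FROM movies GROUP BY title HAVING COUNT(*) > 1

Result:
title      
-----------
Bridesmaids
The Shining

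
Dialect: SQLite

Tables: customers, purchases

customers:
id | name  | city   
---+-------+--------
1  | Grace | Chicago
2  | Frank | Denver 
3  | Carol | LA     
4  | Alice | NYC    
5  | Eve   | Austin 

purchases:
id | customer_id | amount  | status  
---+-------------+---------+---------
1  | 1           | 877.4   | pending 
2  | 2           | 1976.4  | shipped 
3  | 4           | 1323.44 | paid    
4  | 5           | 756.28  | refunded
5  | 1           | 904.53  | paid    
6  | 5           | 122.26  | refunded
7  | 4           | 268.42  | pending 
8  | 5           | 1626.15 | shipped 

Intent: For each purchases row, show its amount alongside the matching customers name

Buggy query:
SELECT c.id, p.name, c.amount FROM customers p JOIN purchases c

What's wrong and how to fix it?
Bug: Missing join condition: each purchases row is matched to all customers rows instead of just its own

Fix: Add ON c.customer_id = p.id to the JOIN

Corrected query:
SELECT c.id, p.name, c.amount FROM customers p JOIN purchases c ON c.customer_id = p.id

Result:
id | name  | amount 
---+-------+--------
1  | Grace | 877.4  
2  | Frank | 1976.4 
3  | Alice | 1323.44
4  | Eve   | 756.28 
5  | Grace | 904.53 
6  | Eve   | 122.26 
7  | Alice | 268.42 
8  | Eve   | 1626.15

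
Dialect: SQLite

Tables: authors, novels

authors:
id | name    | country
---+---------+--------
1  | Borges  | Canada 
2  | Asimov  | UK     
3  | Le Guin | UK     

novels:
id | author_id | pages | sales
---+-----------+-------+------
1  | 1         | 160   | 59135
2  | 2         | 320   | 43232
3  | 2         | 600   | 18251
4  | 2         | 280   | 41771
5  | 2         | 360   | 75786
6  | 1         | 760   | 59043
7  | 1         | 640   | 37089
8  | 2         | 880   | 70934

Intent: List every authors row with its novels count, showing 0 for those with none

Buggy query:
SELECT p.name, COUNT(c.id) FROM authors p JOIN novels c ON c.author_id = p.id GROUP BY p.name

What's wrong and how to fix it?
Bug: An inner join excludes parents with zero children

Fix: Switch to LEFT JOIN to retain unmatched parent rows

Corrected query:
SELECT p.name, COUNT(c.id) FROM authors p LEFT JOIN novels c ON c.author_id = p.id GROUP BY p.name

Result:
name    | COUNT(c.id)
--------+------------
Asimov  | 5          
Borges  | 3          
Le Guin | 0          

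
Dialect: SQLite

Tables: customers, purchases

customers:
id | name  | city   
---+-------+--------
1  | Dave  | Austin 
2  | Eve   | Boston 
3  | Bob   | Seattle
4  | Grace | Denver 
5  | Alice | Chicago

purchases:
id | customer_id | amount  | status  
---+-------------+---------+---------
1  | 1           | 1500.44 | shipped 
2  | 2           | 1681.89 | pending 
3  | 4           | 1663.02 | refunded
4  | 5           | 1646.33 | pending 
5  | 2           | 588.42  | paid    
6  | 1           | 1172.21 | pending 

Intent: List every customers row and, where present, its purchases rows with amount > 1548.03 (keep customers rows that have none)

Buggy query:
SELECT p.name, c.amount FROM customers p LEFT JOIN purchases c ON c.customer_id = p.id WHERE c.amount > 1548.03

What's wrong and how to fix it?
Bug: A WHERE condition on the right-hand table after LEFT JOIN drops unmatched parents

Fix: Put 'c.amount > 1548.03' in the JOIN's ON clause instead of WHERE

Corrected query:
SELECT p.name, c.amount FROM customers p LEFT JOIN purchases c ON c.customer_id = p.id AND c.amount > 1548.03

Result:
name  | amount 
------+--------
Dave  | NULL   
Eve   | 1681.89
Bob   | NULL   
Grace | 1663.02
Alice | 1646.33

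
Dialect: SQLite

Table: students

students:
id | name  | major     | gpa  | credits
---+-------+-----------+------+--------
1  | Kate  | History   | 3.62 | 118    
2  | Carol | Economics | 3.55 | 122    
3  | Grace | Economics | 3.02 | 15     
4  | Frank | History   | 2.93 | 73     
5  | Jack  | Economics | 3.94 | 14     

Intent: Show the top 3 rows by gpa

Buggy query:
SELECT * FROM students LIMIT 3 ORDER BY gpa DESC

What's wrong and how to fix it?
Bug: LIMIT must come after ORDER BY

Fix: Swap the clauses: ORDER BY first, then LIMIT

Corrected query:
SELECT * FROM students ORDER BY gpa DESC LIMIT 3

Result:
id | name  | major     | gpa  | credits
---+-------+-----------+------+--------
5  | Jack  | Economics | 3.94 | 14     
1  | Kate  | History   | 3.62 | 118    
2  | Carol | Economics | 3.55 | 122    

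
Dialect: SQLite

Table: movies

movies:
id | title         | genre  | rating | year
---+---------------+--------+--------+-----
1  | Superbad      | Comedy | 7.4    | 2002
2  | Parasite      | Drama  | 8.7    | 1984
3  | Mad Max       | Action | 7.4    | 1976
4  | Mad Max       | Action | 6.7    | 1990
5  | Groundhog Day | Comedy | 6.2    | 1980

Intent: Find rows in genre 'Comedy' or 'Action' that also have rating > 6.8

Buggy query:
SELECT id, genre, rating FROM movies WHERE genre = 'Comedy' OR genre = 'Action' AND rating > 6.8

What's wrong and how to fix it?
Bug: Without parentheses, AND is evaluated before OR, so the rating filter only applies to the 'Action' branch

Fix: Group the OR with parentheses (or use IN), then AND the threshold

Corrected query:
SELECT id, genre, rating FROM movies WHERE (genre = 'Comedy' OR genre = 'Action') AND rating > 6.8

Result:
id | genre  | rating
---+--------+-------
1  | Comedy | 7.4   
3  | Action | 7.4   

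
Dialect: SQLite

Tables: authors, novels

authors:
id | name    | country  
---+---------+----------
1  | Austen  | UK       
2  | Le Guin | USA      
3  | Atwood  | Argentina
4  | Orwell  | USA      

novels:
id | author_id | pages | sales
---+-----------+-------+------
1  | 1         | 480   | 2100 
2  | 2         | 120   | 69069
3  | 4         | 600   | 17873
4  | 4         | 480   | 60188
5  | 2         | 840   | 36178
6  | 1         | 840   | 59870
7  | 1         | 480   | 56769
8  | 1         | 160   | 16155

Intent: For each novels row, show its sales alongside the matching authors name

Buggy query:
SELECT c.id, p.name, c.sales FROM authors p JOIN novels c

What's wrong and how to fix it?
Bug: Missing join condition: each novels row is matched to all authors rows instead of just its own

Fix: Specify the join condition linking the foreign key to the parent id

Corrected query:
SELECT c.id, p.name, c.sales FROM authors p JOIN novels c ON c.author_id = p.id

Result:
id | name    | sales
---+---------+------
1  | Austen  | 2100 
2  | Le Guin | 69069
3  | Orwell  | 17873
4  | Orwell  | 60188
5  | Le Guin | 36178
6  | Austen  | 59870
7  | Austen  | 56769
8  | Austen  | 16155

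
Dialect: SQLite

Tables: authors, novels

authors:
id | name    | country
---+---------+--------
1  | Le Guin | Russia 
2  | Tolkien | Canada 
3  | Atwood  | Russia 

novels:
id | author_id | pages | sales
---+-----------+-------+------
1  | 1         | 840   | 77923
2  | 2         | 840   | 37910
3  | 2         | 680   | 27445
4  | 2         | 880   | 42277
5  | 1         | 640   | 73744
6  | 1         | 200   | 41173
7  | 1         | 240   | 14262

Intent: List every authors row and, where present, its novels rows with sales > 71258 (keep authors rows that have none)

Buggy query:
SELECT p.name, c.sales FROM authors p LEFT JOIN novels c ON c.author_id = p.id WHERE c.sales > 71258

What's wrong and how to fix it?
Bug: A WHERE condition on the right-hand table after LEFT JOIN drops unmatched parents

Fix: Move the right-table condition into the ON clause so unmatched parents are kept

Corrected query:
SELECT p.name, c.sales FROM authors p LEFT JOIN novels c ON c.author_id = p.id AND c.sales > 71258

Result:
name    | sales
--------+------
Le Guin | 73744
Le Guin | 77923
Tolkien | NULL 
Atwood  | NULL 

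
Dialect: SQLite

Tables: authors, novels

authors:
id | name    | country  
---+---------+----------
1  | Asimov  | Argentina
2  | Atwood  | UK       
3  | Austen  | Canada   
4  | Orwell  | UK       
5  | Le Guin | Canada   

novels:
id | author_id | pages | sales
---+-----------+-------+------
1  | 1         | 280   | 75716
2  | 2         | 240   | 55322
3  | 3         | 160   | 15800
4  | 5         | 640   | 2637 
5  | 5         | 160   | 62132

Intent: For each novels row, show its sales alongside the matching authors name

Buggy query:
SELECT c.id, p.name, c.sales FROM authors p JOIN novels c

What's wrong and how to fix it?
Bug: JOIN with no ON clause produces a cartesian product; every novels row pairs with every authors row

Fix: Add ON c.author_id = p.id to the JOIN

Corrected query:
SELECT c.id, p.name, c.sales FROM authors p JOIN novels c ON c.author_id = p.id

Result:
id | name    | sales
---+---------+------
1  | Asimov  | 75716
2  | Atwood  | 55322
3  | Austen  | 15800
4  | Le Guin | 2637 
5  | Le Guin | 62132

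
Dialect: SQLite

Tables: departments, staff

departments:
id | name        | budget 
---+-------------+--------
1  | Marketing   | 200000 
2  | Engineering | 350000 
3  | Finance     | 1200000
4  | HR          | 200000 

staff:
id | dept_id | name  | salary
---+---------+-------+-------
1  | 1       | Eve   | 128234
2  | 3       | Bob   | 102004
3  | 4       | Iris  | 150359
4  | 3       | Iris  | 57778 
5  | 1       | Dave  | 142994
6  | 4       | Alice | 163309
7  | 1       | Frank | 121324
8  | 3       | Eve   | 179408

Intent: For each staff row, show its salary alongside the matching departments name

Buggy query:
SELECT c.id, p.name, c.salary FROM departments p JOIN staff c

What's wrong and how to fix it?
Bug: Missing join condition: each staff row is matched to all departments rows instead of just its own

Fix: Add ON c.dept_id = p.id to the JOIN

Corrected query:
SELECT c.id, p.name, c.salary FROM departments p JOIN staff c ON c.dept_id = p.id

Result:
id | name      | salary
---+-----------+-------
1  | Marketing | 128234
2  | Finance   | 102004
3  | HR        | 150359
4  | Finance   | 57778 
5  | Marketing | 142994
6  | HR        | 163309
7  | Marketing | 121324
8  | Finance   | 179408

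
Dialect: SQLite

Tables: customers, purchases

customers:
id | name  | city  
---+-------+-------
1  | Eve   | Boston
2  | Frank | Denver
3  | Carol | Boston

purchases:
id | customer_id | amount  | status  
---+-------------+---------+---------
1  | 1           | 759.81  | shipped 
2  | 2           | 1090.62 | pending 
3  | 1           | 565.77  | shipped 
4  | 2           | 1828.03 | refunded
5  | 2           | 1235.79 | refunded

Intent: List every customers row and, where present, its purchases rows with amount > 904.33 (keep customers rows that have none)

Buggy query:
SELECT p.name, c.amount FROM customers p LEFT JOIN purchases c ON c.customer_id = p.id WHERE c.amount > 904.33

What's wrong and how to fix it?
Bug: A WHERE condition on the right-hand table after LEFT JOIN drops unmatched parents

Fix: Move the right-table condition into the ON clause so unmatched parents are kept

Corrected query:
SELECT p.name, c.amount FROM customers p LEFT JOIN purchases c ON c.customer_id = p.id AND c.amount > 904.33

Result:
name  | amount 
------+--------
Eve   | NULL   
Frank | 1090.62
Frank | 1235.79
Frank | 1828.03
Carol | NULL   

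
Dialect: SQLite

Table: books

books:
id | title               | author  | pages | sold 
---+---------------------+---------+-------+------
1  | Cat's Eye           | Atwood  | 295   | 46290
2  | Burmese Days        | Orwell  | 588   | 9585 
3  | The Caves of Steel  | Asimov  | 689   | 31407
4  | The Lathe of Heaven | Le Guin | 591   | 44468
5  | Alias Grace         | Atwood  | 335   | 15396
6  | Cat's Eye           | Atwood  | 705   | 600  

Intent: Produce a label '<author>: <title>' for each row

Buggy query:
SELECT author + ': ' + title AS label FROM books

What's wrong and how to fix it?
Bug: '+' is numeric addition; on text columns SQLite converts them to 0 instead of concatenating

Fix: Replace + with || to concatenate text

Corrected query:
SELECT author || ': ' || title AS label FROM books

Result:
label                       
----------------------------
Atwood: Cat's Eye           
Orwell: Burmese Days        
Asimov: The Caves of Steel  
Le Guin: The Lathe of Heaven
Atwood: Alias Grace         
Atwood: Cat's Eye           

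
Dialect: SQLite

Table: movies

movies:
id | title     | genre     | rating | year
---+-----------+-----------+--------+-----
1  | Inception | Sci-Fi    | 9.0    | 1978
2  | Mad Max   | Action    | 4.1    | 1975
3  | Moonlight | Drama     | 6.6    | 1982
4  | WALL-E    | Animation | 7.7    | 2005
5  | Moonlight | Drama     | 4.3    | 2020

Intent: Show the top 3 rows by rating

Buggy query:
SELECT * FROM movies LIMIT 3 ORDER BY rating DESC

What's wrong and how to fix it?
Bug: ORDER BY cannot follow LIMIT; LIMIT is the final clause

Fix: Sort with ORDER BY, then apply LIMIT

Corrected query:
SELECT * FROM movies ORDER BY rating DESC LIMIT 3

Result:
id | title     | genre     | rating | year
---+-----------+-----------+--------+-----
1  | Inception | Sci-Fi    | 9      | 1978
4  | WALL-E    | Animation | 7.7    | 2005
3  | Moonlight | Drama     | 6.6    | 1982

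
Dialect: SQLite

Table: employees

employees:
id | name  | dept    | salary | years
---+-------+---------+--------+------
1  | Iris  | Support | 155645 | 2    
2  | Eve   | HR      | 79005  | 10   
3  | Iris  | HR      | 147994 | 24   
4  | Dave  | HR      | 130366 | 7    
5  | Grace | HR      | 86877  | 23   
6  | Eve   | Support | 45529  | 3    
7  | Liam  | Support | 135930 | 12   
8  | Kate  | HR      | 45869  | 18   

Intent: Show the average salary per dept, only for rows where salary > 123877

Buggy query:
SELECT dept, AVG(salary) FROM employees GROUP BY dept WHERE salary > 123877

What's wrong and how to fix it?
Bug: WHERE cannot follow GROUP BY

Fix: Place WHERE between FROM and GROUP BY

Corrected query:
SELECT dept, AVG(salary) FROM employees WHERE salary > 123877 GROUP BY dept

Result:
dept    | AVG(salary)
--------+------------
HR      | 139180     
Support | 145787.5   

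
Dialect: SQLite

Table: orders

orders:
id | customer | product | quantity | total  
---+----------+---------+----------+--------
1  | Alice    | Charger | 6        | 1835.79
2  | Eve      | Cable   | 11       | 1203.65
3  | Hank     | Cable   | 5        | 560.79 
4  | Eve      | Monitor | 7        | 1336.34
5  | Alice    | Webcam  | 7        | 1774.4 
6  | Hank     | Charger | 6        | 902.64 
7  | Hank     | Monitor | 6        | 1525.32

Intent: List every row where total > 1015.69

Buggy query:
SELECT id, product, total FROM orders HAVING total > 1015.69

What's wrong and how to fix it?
Bug: This is a non-aggregate query (no GROUP BY, no aggregates), so in SQLite the HAVING clause is invalid here; a row-level condition belongs in WHERE

Fix: Use WHERE for row-level filtering

Corrected query:
SELECT id, product, total FROM orders WHERE total > 1015.69

Result:
id | product | total  
---+---------+--------
1  | Charger | 1835.79
2  | Cable   | 1203.65
4  | Monitor | 1336.34
5  | Webcam  | 1774.4 
7  | Monitor | 1525.32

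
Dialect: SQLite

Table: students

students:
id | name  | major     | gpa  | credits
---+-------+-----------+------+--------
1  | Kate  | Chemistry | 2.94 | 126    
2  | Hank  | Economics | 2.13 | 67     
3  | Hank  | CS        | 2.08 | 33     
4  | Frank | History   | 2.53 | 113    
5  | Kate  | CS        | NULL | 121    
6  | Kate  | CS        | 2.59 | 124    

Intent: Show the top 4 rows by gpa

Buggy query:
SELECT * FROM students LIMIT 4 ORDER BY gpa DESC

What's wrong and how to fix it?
Bug: ORDER BY cannot follow LIMIT; LIMIT is the final clause

Fix: Sort with ORDER BY, then apply LIMIT

Corrected query:
SELECT * FROM students ORDER BY gpa DESC LIMIT 4

Result:
id | name  | major     | gpa  | credits
---+-------+-----------+------+--------
1  | Kate  | Chemistry | 2.94 | 126    
6  | Kate  | CS        | 2.59 | 124    
4  | Frank | History   | 2.53 | 113    
2  | Hank  | Economics | 2.13 | 67     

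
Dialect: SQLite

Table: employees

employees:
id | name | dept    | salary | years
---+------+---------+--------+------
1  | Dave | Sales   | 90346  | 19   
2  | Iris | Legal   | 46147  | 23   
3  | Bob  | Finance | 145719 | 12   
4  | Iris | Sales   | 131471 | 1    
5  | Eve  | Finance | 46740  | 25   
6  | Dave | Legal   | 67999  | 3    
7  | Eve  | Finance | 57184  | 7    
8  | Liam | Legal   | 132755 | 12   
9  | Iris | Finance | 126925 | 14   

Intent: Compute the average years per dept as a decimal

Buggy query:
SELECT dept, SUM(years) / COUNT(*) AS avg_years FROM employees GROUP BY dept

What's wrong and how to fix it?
Bug: Both operands are integers, so '/' performs integer division and truncates

Fix: Multiply by 1.0 (or CAST to REAL) to force floating-point division

Corrected query:
SELECT dept, SUM(years) * 1.0 / COUNT(*) AS avg_years FROM employees GROUP BY dept

Result:
dept    | avg_years
--------+----------
Finance | 14.5     
Legal   | 12.666667
Sales   | 10       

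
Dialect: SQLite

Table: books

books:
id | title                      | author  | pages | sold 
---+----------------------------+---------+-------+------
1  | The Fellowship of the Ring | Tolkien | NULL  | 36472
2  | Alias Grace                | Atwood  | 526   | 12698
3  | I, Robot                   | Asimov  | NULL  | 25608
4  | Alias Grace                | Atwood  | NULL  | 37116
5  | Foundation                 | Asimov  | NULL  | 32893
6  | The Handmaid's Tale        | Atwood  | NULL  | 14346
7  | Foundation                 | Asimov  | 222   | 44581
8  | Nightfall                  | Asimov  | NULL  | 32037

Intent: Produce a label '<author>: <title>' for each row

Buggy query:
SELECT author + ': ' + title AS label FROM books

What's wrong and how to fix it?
Bug: SQLite uses || for string concatenation; + coerces text to numbers (yielding 0)

Fix: Use the || operator for string concatenation

Corrected query:
SELECT author || ': ' || title AS label FROM books

Result:
label                              
-----------------------------------
Tolkien: The Fellowship of the Ring
Atwood: Alias Grace                
Asimov: I, Robot                   
Atwood: Alias Grace                
Asimov: Foundation                 
Atwood: The Handmaid's Tale        
Asimov: Foundation                 
Asimov: Nightfall                  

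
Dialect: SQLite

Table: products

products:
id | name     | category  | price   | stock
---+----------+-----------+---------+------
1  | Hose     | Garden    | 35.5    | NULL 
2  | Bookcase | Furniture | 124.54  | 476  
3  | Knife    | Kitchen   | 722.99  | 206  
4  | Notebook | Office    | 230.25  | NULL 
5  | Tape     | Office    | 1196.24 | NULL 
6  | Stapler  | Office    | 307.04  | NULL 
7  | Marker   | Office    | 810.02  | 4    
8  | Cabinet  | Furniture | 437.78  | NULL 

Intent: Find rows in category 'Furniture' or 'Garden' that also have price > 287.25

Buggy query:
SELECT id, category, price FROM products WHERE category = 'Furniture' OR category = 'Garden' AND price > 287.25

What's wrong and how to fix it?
Bug: AND binds tighter than OR, so this parses as category = 'Furniture' OR (category = 'Garden' AND price > 287.25)

Fix: Group the OR with parentheses (or use IN), then AND the threshold

Corrected query:
SELECT id, category, price FROM products WHERE (category = 'Furniture' OR category = 'Garden') AND price > 287.25

Result:
id | category  | price 
---+-----------+-------
8  | Furniture | 437.78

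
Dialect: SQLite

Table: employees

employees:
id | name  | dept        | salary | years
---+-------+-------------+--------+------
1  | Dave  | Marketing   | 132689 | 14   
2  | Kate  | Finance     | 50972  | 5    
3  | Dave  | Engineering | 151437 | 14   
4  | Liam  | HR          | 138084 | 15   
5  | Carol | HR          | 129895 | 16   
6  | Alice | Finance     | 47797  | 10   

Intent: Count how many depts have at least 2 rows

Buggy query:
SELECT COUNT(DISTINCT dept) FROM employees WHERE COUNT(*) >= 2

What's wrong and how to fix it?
Bug: WHERE filters individual rows, not groups, so a group-level COUNT is invalid there

Fix: Use a subquery that GROUPs and filters with HAVING, then count its rows

Corrected query:
SELECT COUNT(*) FROM (SELECT dept FROM employees GROUP BY dept HAVING COUNT(*) >= 2)

Result:
COUNT(*)
--------
2       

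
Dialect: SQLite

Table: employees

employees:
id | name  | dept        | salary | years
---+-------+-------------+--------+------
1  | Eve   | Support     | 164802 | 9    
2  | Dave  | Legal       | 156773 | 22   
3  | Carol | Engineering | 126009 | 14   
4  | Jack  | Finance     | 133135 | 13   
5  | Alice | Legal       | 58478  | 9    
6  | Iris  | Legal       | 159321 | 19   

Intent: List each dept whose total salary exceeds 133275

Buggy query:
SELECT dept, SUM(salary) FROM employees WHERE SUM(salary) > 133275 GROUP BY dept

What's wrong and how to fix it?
Bug: WHERE runs before GROUP BY, so aggregates aren't available there

Fix: Use HAVING (which filters groups after aggregation) instead of WHERE

Corrected query:
SELECT dept, SUM(salary) FROM employees GROUP BY dept HAVING SUM(salary) > 133275

Result:
dept    | SUM(salary)
--------+------------
Legal   | 374572     
Support | 164802     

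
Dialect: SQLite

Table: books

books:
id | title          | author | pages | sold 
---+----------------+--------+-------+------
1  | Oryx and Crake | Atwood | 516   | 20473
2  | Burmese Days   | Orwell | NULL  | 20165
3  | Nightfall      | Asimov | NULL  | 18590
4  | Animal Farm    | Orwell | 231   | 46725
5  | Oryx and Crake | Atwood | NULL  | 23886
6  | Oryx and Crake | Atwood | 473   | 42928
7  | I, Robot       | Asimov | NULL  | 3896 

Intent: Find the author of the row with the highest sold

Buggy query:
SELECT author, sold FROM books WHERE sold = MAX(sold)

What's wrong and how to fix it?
Bug: WHERE is evaluated per row; an aggregate over the whole table isn't defined there

Fix: Wrap MAX in a scalar subquery so WHERE compares against a single value

Corrected query:
SELECT author, sold FROM books WHERE sold = (SELECT MAX(sold) FROM books)

Result:
author | sold 
-------+------
Orwell | 46725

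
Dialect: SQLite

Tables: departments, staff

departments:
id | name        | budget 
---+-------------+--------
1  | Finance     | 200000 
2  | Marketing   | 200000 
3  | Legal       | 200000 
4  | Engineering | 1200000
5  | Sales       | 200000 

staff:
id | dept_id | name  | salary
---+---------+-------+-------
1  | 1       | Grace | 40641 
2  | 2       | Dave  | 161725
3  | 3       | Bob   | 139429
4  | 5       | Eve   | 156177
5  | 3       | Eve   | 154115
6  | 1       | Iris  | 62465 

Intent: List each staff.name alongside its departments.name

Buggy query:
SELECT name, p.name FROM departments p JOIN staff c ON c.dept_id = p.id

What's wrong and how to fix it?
Bug: Both tables have a 'name' column; the unqualified reference is ambiguous

Fix: Qualify the column with its table alias (c.name)

Corrected query:
SELECT c.name, p.name FROM departments p JOIN staff c ON c.dept_id = p.id

Result:
name  | name     
------+----------
Grace | Finance  
Dave  | Marketing
Bob   | Legal    
Eve   | Sales    
Eve   | Legal    
Iris  | Finance  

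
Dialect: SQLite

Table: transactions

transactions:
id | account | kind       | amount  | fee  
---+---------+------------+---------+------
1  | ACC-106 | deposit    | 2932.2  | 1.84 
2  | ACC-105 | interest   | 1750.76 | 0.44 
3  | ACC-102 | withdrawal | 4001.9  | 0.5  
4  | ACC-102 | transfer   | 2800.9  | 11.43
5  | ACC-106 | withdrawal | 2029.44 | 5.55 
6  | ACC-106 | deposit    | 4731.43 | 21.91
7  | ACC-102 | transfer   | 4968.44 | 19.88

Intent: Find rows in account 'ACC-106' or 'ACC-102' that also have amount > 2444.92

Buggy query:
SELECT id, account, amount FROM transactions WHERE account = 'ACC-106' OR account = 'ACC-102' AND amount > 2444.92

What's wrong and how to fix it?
Bug: AND binds tighter than OR, so this parses as account = 'ACC-106' OR (account = 'ACC-102' AND amount > 2444.92)

Fix: Group the OR with parentheses (or use IN), then AND the threshold

Corrected query:
SELECT id, account, amount FROM transactions WHERE (account = 'ACC-106' OR account = 'ACC-102') AND amount > 2444.92

Result:
id | account | amount 
---+---------+--------
1  | ACC-106 | 2932.2 
3  | ACC-102 | 4001.9 
4  | ACC-102 | 2800.9 
6  | ACC-106 | 4731.43
7  | ACC-102 | 4968.44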